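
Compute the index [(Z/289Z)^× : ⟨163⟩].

The order of 163 must divide φ(289) = φ(17^2) = 17·(17−1) = 272 = 2^4 · 17.
Divisors of 272: 1, 2, 4, 8, 16, 17, 34, 68, 136, 272.
Compute 163^d (mod 289) for the divisors d until we hit 1:
163^1 ≡ 163
163^2 ≡ 270
163^4 ≡ 72
163^8 ≡ 271
163^16 ≡ 35
163^17 ≡ 214
163^34 ≡ 134
163^68 ≡ 38
163^136 ≡ 288
163^272 ≡ 1
The order of 163 is 272, so the subgroup it generates has 272 elements.
[(Z/289Z)^× : ⟨163⟩] = 272/272 = 1.

1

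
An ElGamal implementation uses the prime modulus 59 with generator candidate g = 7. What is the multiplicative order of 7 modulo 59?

29

Since 7 ∈ (Z/59Z)^×, its order divides φ(59) = 59 − 1 = 58 = 2 · 29.
Divisors of 58: 1, 2, 29, 58.
Compute 7^d (mod 59) for the divisors d until we hit 1:
7^1 ≡ 7 (mod 59)
7^2 ≡ 49 (mod 59)
7^29 ≡ 1 (mod 59) ✓
So ord_59(7) = 29.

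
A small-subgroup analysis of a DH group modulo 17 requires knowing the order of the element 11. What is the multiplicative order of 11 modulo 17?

16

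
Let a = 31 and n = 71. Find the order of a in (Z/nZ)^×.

By Lagrange's theorem, ord_71(31) divides φ(71) = 71 − 1 = 70 = 2 · 5 · 7.
Divisors of 70: 1, 2, 5, 7, 10, 14, 35, 70.
Compute 31^d (mod 71) for the divisors d until we hit 1:
31^1 ≡ 31
31^2 ≡ 38
31^5 ≡ 34
31^7 ≡ 14
31^10 ≡ 20
31^14 ≡ 54
31^35 ≡ 70
31^70 ≡ 1
Hence ord(31) = 70.

70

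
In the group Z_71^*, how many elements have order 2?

1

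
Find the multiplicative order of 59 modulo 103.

ord(59) | φ(103) = 103 − 1 = 102 = 2 · 3 · 17.
Divisors of 102: 1, 2, 3, 6, 17, 34, 51, 102.
Compute 59^d (mod 103) for the divisors d until we hit 1:
59^1 ≡ 59
59^2 ≡ 82
59^3 ≡ 100
59^6 ≡ 9
59^17 ≡ 56
59^34 ≡ 46
59^51 ≡ 1
Hence ord(59) = 51.

51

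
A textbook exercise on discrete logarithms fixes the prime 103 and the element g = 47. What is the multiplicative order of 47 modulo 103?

6

Since 47 ∈ (Z/103Z)^×, its order divides φ(103) = 103 − 1 = 102 = 2 · 3 · 17.
Divisors of 102: 1, 2, 3, 6, 17, 34, 51, 102.
Test each divisor d:
47^1 ≡ 47 (mod 103)
47^2 ≡ 46 (mod 103)
47^3 ≡ 102 (mod 103)
47^6 ≡ 1 (mod 103) ✓
Therefore the multiplicative order of 47 modulo 103 is 6.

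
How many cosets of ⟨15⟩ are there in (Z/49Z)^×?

The order of 15 must divide φ(49) = φ(7^2) = 7·(7−1) = 42 = 2 · 3 · 7.
Divisors of 42: 1, 2, 3, 6, 7, 14, 21, 42.
Check 15^d mod 49 for each divisor in increasing order:
15^1 ≡ 15 (mod 49)
15^2 ≡ 29 (mod 49)
15^3 ≡ 43 (mod 49)
15^6 ≡ 36 (mod 49)
15^7 ≡ 1 (mod 49) ✓
So ord_49(15) = 7, hence |⟨15⟩| = 7.
[(Z/49Z)^× : ⟨15⟩] = 42/7 = 6.

6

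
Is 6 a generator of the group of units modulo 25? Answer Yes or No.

No

φ(25) = φ(5^2) = 5·(5−1) = 20 = 2^2 · 5.
An element g generates (Z/25Z)^× iff g^(20/q) ≢ 1 (mod 25) for each prime q ∈ {2, 5}.
6^10 ≡ 1 (mod 25)  [q = 2: ≡ 1 ✗]
6^4 ≡ 21 (mod 25)  [q = 5: ≢ 1 ✓]
Since 6^10 ≡ 1, the order of 6 divides 10 < 20, so 6 is not a primitive root.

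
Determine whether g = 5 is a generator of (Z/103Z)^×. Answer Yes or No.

Yes

φ(103) = 103 − 1 = 102 = 2 · 3 · 17.
It suffices to check that the order of 5 is not a proper divisor of 102: compute 5^(102/q) for q ∈ {2, 3, 17}.
5^51 ≡ 102 (mod 103)  [q = 2: ≢ 1 ✓]
5^34 ≡ 56 (mod 103)  [q = 3: ≢ 1 ✓]
5^6 ≡ 72 (mod 103)  [q = 17: ≢ 1 ✓]
None equal 1, so ord_103(5) = 102: 5 is a primitive root.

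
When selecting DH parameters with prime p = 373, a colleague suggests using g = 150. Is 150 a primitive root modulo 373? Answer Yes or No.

Yes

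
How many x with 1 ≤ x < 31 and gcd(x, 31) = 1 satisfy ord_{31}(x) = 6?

2

φ(31) = 31 − 1 = 30 = 2 · 3 · 5.
In a cyclic group of order 30, there are φ(d) elements of order d for each divisor d of 30, and zero for non-divisors.
6 = 2 · 3 divides 30, and φ(6) = 2.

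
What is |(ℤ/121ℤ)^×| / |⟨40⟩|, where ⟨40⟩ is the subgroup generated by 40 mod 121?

ord(40) | φ(121) = φ(11^2) = 11·(11−1) = 110 = 2 · 5 · 11.
Divisors of 110: 1, 2, 5, 10, 11, 22, 55, 110.
Compute 40^d (mod 121) for the divisors d until we hit 1:
40^1 ≡ 40
40^2 ≡ 27
40^5 ≡ 120
40^10 ≡ 1
So ord_121(40) = 10, hence |⟨40⟩| = 10.
Index = |(Z/121Z)^×| / |⟨40⟩| = 110 / 10 = 11.

11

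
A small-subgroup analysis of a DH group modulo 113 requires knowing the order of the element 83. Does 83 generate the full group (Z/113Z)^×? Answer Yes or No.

φ(113) = 113 − 1 = 112 = 2^4 · 7.
It suffices to check that the order of 83 is not a proper divisor of 112: compute 83^(112/q) for q ∈ {2, 7}.
83^56 ≡ 1 (mod 113)  [q = 2: ≡ 1 ✗]
83^16 ≡ 109 (mod 113)  [q = 7: ≢ 1 ✓]
Since 83^56 ≡ 1, the order of 83 divides 56 < 112, so 83 is not a primitive root.

No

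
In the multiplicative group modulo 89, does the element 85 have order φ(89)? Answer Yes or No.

φ(89) = 89 − 1 = 88 = 2^3 · 11.
It suffices to check that the order of 85 is not a proper divisor of 88: compute 85^(88/q) for q ∈ {2, 11}.
85^44 ≡ 1 (mod 89)  [q = 2: ≡ 1 ✗]
85^8 ≡ 32 (mod 89)  [q = 11: ≢ 1 ✓]
The check at q = 2 fails, so 85 generates a proper subgroup.

No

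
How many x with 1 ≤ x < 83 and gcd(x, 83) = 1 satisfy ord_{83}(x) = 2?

φ(83) = 83 − 1 = 82 = 2 · 41.
Since (Z/83Z)^× is cyclic of order 82, the number of elements of order d is φ(d) when d | 82 and 0 otherwise.
2 | 82, and φ(2) = 2 − 1 = 1.

1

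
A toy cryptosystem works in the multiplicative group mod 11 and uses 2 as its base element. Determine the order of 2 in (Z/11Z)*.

10

ord(2) | φ(11) = 11 − 1 = 10 = 2 · 5.
Divisors of 10: 1, 2, 5, 10.
Check 2^d mod 11 for each divisor in increasing order:
2^1 ≡ 2 (mod 11)
2^2 ≡ 4 (mod 11)
2^5 ≡ 10 (mod 11)
2^10 ≡ 1 (mod 11) ✓
So ord_11(2) = 10.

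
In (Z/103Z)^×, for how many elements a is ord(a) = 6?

2

φ(103) = 103 − 1 = 102 = 2 · 3 · 17.
In a cyclic group of order 102, there are φ(d) elements of order d for each divisor d of 102, and zero for non-divisors.
6 = 2 · 3 divides 102, and φ(6) = 2.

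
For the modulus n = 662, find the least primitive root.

3

φ(662) = φ(2)·φ(331) = 1·330 = 330 = 2 · 3 · 5 · 11.
Test candidates g = 2, 3, … against the prime factors q ∈ {2, 3, 5, 11} of φ(662): g is a generator iff g^(330/q) ≢ 1 for every such q.
g = 2: gcd(2, 662) = 2 > 1, not a unit — skip.
g = 3: 3^165 ≡ 661; 3^110 ≡ 299; 3^66 ≡ 395; 3^30 ≡ 601 — none is 1, so 3 is a primitive root.
So 3 is the smallest generator of (Z/662Z)^×.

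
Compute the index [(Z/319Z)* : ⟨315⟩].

Since 315 ∈ (Z/319Z)^×, its order divides φ(319) = φ(11·29) = (11−1)·(29−1) = 10·28 = 280 = 2^3 · 5 · 7.
Divisors of 280: 1, 2, 4, 5, 7, 8, 10, 14, 20, 28, 35, 40, 56, 70, 140, 280.
Compute 315^d (mod 319) for the divisors d until we hit 1:
315^1 ≡ 315 (mod 319)
315^2 ≡ 16 (mod 319)
315^4 ≡ 256 (mod 319)
315^5 ≡ 252 (mod 319)
315^7 ≡ 204 (mod 319)
315^8 ≡ 141 (mod 319)
315^10 ≡ 23 (mod 319)
315^14 ≡ 146 (mod 319)
315^20 ≡ 210 (mod 319)
315^28 ≡ 262 (mod 319)
315^35 ≡ 175 (mod 319)
315^40 ≡ 78 (mod 319)
315^56 ≡ 59 (mod 319)
315^70 ≡ 1 (mod 319) ✓
The order of 315 is 70, so the subgroup it generates has 70 elements.
[(Z/319Z)^× : ⟨315⟩] = 280/70 = 4.

4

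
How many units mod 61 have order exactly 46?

0

φ(61) = 61 − 1 = 60 = 2^2 · 3 · 5.
Since (Z/61Z)^× is cyclic of order 60, the number of elements of order d is φ(d) when d | 60 and 0 otherwise.
Here 60 is not a multiple of 46, so there are no elements of order 46.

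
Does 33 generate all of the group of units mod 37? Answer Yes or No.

No

φ(37) = 37 − 1 = 36 = 2^2 · 3^2.
Test 33^(36/q) mod 37 for each prime factor q of 36:
33^18 ≡ 1 (mod 37)  [q = 2: ≡ 1 ✗]
33^12 ≡ 10 (mod 37)  [q = 3: ≢ 1 ✓]
33^18 ≡ 1 shows ord(33) | 18, strictly less than φ(37); not a primitive root.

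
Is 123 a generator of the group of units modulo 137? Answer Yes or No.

φ(137) = 137 − 1 = 136 = 2^3 · 17.
An element g generates (Z/137Z)^× iff g^(136/q) ≢ 1 (mod 137) for each prime q ∈ {2, 17}.
123^68 ≡ 1 (mod 137)  [q = 2: ≡ 1 ✗]
123^8 ≡ 122 (mod 137)  [q = 17: ≢ 1 ✓]
Since 123^68 ≡ 1, the order of 123 divides 68 < 136, so 123 is not a primitive root.

No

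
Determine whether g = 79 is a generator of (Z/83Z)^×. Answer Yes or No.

φ(83) = 83 − 1 = 82 = 2 · 41.
It suffices to check that the order of 79 is not a proper divisor of 82: compute 79^(82/q) for q ∈ {2, 41}.
79^41 ≡ 82 (mod 83)  [q = 2: ≢ 1 ✓]
79^2 ≡ 16 (mod 83)  [q = 41: ≢ 1 ✓]
All checks pass, so 79 has order 82 and is a primitive root modulo 83.

Yes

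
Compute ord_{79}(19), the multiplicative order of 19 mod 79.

By Lagrange's theorem, ord_79(19) divides φ(79) = 79 − 1 = 78 = 2 · 3 · 13.
Divisors of 78: 1, 2, 3, 6, 13, 26, 39, 78.
Evaluate successive powers at the divisors of 78:
19^1 ≡ 19
19^2 ≡ 45
19^3 ≡ 65
19^6 ≡ 38
19^13 ≡ 23
19^26 ≡ 55
19^39 ≡ 1
Hence ord(19) = 39.

39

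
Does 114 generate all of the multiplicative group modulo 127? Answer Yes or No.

φ(127) = 127 − 1 = 126 = 2 · 3^2 · 7.
It suffices to check that the order of 114 is not a proper divisor of 126: compute 114^(126/q) for q ∈ {2, 3, 7}.
114^63 ≡ 126 (mod 127)  [q = 2: ≢ 1 ✓]
114^42 ≡ 107 (mod 127)  [q = 3: ≢ 1 ✓]
114^18 ≡ 64 (mod 127)  [q = 7: ≢ 1 ✓]
Every test exponent gives a nontrivial residue, hence 114 generates the full group.

Yes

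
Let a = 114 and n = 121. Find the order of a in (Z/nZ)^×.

55

ord(114) | φ(121) = φ(11^2) = 11·(11−1) = 110 = 2 · 5 · 11.
Divisors of 110: 1, 2, 5, 10, 11, 22, 55, 110.
Check 114^d mod 121 for each divisor in increasing order:
114^1 ≡ 114
114^2 ≡ 49
114^5 ≡ 12
114^10 ≡ 23
114^11 ≡ 81
114^22 ≡ 27
114^55 ≡ 1
So ord_121(114) = 55.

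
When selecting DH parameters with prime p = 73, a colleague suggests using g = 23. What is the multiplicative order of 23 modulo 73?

36

By Lagrange's theorem, ord_73(23) divides φ(73) = 73 − 1 = 72 = 2^3 · 3^2.
Divisors of 72: 1, 2, 3, 4, 6, 8, 9, 12, 18, 24, 36, 72.
Compute 23^d (mod 73) for the divisors d until we hit 1:
23^1 ≡ 23 (mod 73)
23^2 ≡ 18 (mod 73)
23^3 ≡ 49 (mod 73)
23^4 ≡ 32 (mod 73)
23^6 ≡ 65 (mod 73)
23^8 ≡ 2 (mod 73)
23^9 ≡ 46 (mod 73)
23^12 ≡ 64 (mod 73)
23^18 ≡ 72 (mod 73)
23^24 ≡ 8 (mod 73)
23^36 ≡ 1 (mod 73) ✓
So ord_73(23) = 36.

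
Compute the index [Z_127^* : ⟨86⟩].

The order of 86 must divide φ(127) = 127 − 1 = 126 = 2 · 3^2 · 7.
Divisors of 126: 1, 2, 3, 6, 7, 9, 14, 18, 21, 42, 63, 126.
Test each divisor d:
86^1 ≡ 86 (mod 127)
86^2 ≡ 30 (mod 127)
86^3 ≡ 40 (mod 127)
86^6 ≡ 76 (mod 127)
86^7 ≡ 59 (mod 127)
86^9 ≡ 119 (mod 127)
86^14 ≡ 52 (mod 127)
86^18 ≡ 64 (mod 127)
86^21 ≡ 20 (mod 127)
86^42 ≡ 19 (mod 127)
86^63 ≡ 126 (mod 127)
86^126 ≡ 1 (mod 127) ✓
So ord_127(86) = 126, hence |⟨86⟩| = 126.
[(Z/127Z)^× : ⟨86⟩] = 126/126 = 1.

1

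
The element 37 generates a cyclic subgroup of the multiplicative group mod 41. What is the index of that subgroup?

By Lagrange's theorem, ord_41(37) divides φ(41) = 41 − 1 = 40 = 2^3 · 5.
Divisors of 40: 1, 2, 4, 5, 8, 10, 20, 40.
Compute 37^d (mod 41) for the divisors d until we hit 1:
37^1 ≡ 37 (mod 41)
37^2 ≡ 16 (mod 41)
37^4 ≡ 10 (mod 41)
37^5 ≡ 1 (mod 41) ✓
The order of 37 is 5, so the subgroup it generates has 5 elements.
The index is φ(41) / ord(37) = 40 / 5 = 8.

8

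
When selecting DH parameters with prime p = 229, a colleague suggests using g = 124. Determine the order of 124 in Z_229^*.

228

Since 124 ∈ (Z/229Z)^×, its order divides φ(229) = 229 − 1 = 228 = 2^2 · 3 · 19.
Divisors of 228: 1, 2, 3, 4, 6, 12, 19, 38, 57, 76, 114, 228.
Check 124^d mod 229 for each divisor in increasing order:
124^1 ≡ 124 (mod 229)
124^2 ≡ 33 (mod 229)
124^3 ≡ 199 (mod 229)
124^4 ≡ 173 (mod 229)
124^6 ≡ 213 (mod 229)
124^12 ≡ 27 (mod 229)
124^19 ≡ 18 (mod 229)
124^38 ≡ 95 (mod 229)
124^57 ≡ 107 (mod 229)
124^76 ≡ 94 (mod 229)
124^114 ≡ 228 (mod 229)
124^228 ≡ 1 (mod 229) ✓
Hence ord(124) = 228.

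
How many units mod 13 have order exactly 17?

0

φ(13) = 13 − 1 = 12 = 2^2 · 3.
(Z/13Z)^× is cyclic (|G| = 12); a cyclic group of order m has exactly φ(d) elements of each order d | m, and none otherwise.
Since 17 ∤ 12, the count is 0.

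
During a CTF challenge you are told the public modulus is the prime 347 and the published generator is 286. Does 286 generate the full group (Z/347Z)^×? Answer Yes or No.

Yes

φ(347) = 347 − 1 = 346 = 2 · 173.
286 is a primitive root mod 347 iff 286^(φ(347)/q) ≢ 1 for every prime q | φ(347), i.e. q ∈ {2, 173}.
286^173 ≡ 346 (mod 347)  [q = 2: ≢ 1 ✓]
286^2 ≡ 251 (mod 347)  [q = 173: ≢ 1 ✓]
All checks pass, so 286 has order 346 and is a primitive root modulo 347.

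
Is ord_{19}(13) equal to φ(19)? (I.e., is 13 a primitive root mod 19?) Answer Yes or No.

Yes

φ(19) = 19 − 1 = 18 = 2 · 3^2.
Test 13^(18/q) mod 19 for each prime factor q of 18:
13^9 ≡ 18 (mod 19)  [q = 2: ≢ 1 ✓]
13^6 ≡ 11 (mod 19)  [q = 3: ≢ 1 ✓]
All checks pass, so 13 has order 18 and is a primitive root modulo 19.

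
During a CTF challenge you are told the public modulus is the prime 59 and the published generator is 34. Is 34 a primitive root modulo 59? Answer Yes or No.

φ(59) = 59 − 1 = 58 = 2 · 29.
An element g generates (Z/59Z)^× iff g^(58/q) ≢ 1 (mod 59) for each prime q ∈ {2, 29}.
34^29 ≡ 58 (mod 59)  [q = 2: ≢ 1 ✓]
34^2 ≡ 35 (mod 59)  [q = 29: ≢ 1 ✓]
Every test exponent gives a nontrivial residue, hence 34 generates the full group.

Yes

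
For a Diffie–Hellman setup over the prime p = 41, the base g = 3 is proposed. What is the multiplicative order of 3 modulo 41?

8

ord(3) | φ(41) = 41 − 1 = 40 = 2^3 · 5.
Divisors of 40: 1, 2, 4, 5, 8, 10, 20, 40.
Check 3^d mod 41 for each divisor in increasing order:
3^1 ≡ 3
3^2 ≡ 9
3^4 ≡ 40
3^5 ≡ 38
3^8 ≡ 1
Therefore the multiplicative order of 3 modulo 41 is 8.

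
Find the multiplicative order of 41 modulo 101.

Since 41 ∈ (Z/101Z)^×, its order divides φ(101) = 101 − 1 = 100 = 2^2 · 5^2.
Divisors of 100: 1, 2, 4, 5, 10, 20, 25, 50, 100.
Evaluate successive powers at the divisors of 100:
41^1 ≡ 41 (mod 101)
41^2 ≡ 65 (mod 101)
41^4 ≡ 84 (mod 101)
41^5 ≡ 10 (mod 101)
41^10 ≡ 100 (mod 101)
41^20 ≡ 1 (mod 101) ✓
Therefore the multiplicative order of 41 modulo 101 is 20.

20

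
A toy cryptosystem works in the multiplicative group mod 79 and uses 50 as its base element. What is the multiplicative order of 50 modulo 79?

The order of 50 must divide φ(79) = 79 − 1 = 78 = 2 · 3 · 13.
Divisors of 78: 1, 2, 3, 6, 13, 26, 39, 78.
Check 50^d mod 79 for each divisor in increasing order:
50^1 ≡ 50 (mod 79)
50^2 ≡ 51 (mod 79)
50^3 ≡ 22 (mod 79)
50^6 ≡ 10 (mod 79)
50^13 ≡ 23 (mod 79)
50^26 ≡ 55 (mod 79)
50^39 ≡ 1 (mod 79) ✓
The smallest such exponent is 39, so the order of 50 is 39.

39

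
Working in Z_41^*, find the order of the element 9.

Since 9 ∈ (Z/41Z)^×, its order divides φ(41) = 41 − 1 = 40 = 2^3 · 5.
Divisors of 40: 1, 2, 4, 5, 8, 10, 20, 40.
Test each divisor d:
9^1 ≡ 9 (mod 41)
9^2 ≡ 40 (mod 41)
9^4 ≡ 1 (mod 41) ✓
So ord_41(9) = 4.

4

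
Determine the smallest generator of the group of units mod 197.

φ(197) = 197 − 1 = 196 = 2^2 · 7^2.
g is a primitive root iff g^(196/q) ≢ 1 (mod 197) for each prime q ∈ {2, 7}.
g = 2: 2^98 ≡ 196; 2^28 ≡ 104 — none is 1, so 2 is a primitive root.
Hence the least primitive root of 197 is 2.

2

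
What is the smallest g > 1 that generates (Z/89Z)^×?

φ(89) = 89 − 1 = 88 = 2^3 · 11.
Test candidates g = 2, 3, … against the prime factors q ∈ {2, 11} of φ(89): g is a generator iff g^(88/q) ≢ 1 for every such q.
g = 2: 2^44 ≡ 1 — hits 1, so not a primitive root.
g = 3: 3^44 ≡ 88; 3^8 ≡ 64 — none is 1, so 3 is a primitive root.
The smallest primitive root modulo 89 is 3.

3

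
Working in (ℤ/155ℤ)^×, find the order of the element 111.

Since 111 ∈ (Z/155Z)^×, its order divides φ(155) = φ(5·31) = (5−1)·(31−1) = 4·30 = 120 = 2^3 · 3 · 5.
Divisors of 120: 1, 2, 3, 4, 5, 6, 8, 10, 12, 15, 20, 24, 30, 40, 60, 120.
Evaluate successive powers at the divisors of 120:
111^1 ≡ 111
111^2 ≡ 76
111^3 ≡ 66
111^4 ≡ 41
111^5 ≡ 56
111^6 ≡ 16
111^8 ≡ 131
111^10 ≡ 36
111^12 ≡ 101
111^15 ≡ 1
The smallest such exponent is 15, so the order of 111 is 15.

15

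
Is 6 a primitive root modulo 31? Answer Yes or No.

φ(31) = 31 − 1 = 30 = 2 · 3 · 5.
It suffices to check that the order of 6 is not a proper divisor of 30: compute 6^(30/q) for q ∈ {2, 3, 5}.
6^15 ≡ 30 (mod 31)  [q = 2: ≢ 1 ✓]
6^10 ≡ 25 (mod 31)  [q = 3: ≢ 1 ✓]
6^6 ≡ 1 (mod 31)  [q = 5: ≡ 1 ✗]
6^6 ≡ 1 shows ord(6) | 6, strictly less than φ(31); not a primitive root.

No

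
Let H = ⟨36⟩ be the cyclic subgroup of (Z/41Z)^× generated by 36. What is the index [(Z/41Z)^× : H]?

The order of 36 must divide φ(41) = 41 − 1 = 40 = 2^3 · 5.
Divisors of 40: 1, 2, 4, 5, 8, 10, 20, 40.
Test each divisor d:
36^1 ≡ 36 (mod 41)
36^2 ≡ 25 (mod 41)
36^4 ≡ 10 (mod 41)
36^5 ≡ 32 (mod 41)
36^8 ≡ 18 (mod 41)
36^10 ≡ 40 (mod 41)
36^20 ≡ 1 (mod 41) ✓
So ord_41(36) = 20, hence |⟨36⟩| = 20.
Index = |(Z/41Z)^×| / |⟨36⟩| = 40 / 20 = 2.

2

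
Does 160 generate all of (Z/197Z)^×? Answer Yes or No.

φ(197) = 197 − 1 = 196 = 2^2 · 7^2.
Test 160^(196/q) mod 197 for each prime factor q of 196:
160^98 ≡ 1 (mod 197)  [q = 2: ≡ 1 ✗]
160^28 ≡ 191 (mod 197)  [q = 7: ≢ 1 ✓]
Since 160^98 ≡ 1, the order of 160 divides 98 < 196, so 160 is not a primitive root.

No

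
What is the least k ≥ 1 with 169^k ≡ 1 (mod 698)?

By Lagrange's theorem, ord_698(169) divides φ(698) = φ(2)·φ(349) = 1·348 = 348 = 2^2 · 3 · 29.
Divisors of 348: 1, 2, 3, 4, 6, 12, 29, 58, 87, 116, 174, 348.
Check 169^d mod 698 for each divisor in increasing order:
169^1 ≡ 169 (mod 698)
169^2 ≡ 641 (mod 698)
169^3 ≡ 139 (mod 698)
169^4 ≡ 457 (mod 698)
169^6 ≡ 475 (mod 698)
169^12 ≡ 171 (mod 698)
169^29 ≡ 227 (mod 698)
169^58 ≡ 575 (mod 698)
169^87 ≡ 697 (mod 698)
169^116 ≡ 471 (mod 698)
169^174 ≡ 1 (mod 698) ✓
Hence ord(169) = 174.

174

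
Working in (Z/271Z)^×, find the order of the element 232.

90

By Lagrange's theorem, ord_271(232) divides φ(271) = 271 − 1 = 270 = 2 · 3^3 · 5.
Divisors of 270: 1, 2, 3, 5, 6, 9, 10, 15, 18, 27, 30, 45, 54, 90, 135, 270.
Check 232^d mod 271 for each divisor in increasing order:
232^1 ≡ 232 (mod 271)
232^2 ≡ 166 (mod 271)
232^3 ≡ 30 (mod 271)
232^5 ≡ 102 (mod 271)
232^6 ≡ 87 (mod 271)
232^9 ≡ 171 (mod 271)
232^10 ≡ 106 (mod 271)
232^15 ≡ 243 (mod 271)
232^18 ≡ 244 (mod 271)
232^27 ≡ 261 (mod 271)
232^30 ≡ 242 (mod 271)
232^45 ≡ 270 (mod 271)
232^54 ≡ 100 (mod 271)
232^90 ≡ 1 (mod 271) ✓
So ord_271(232) = 90.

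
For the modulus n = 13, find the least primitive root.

2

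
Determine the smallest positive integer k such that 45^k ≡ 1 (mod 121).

11

ord(45) | φ(121) = φ(11^2) = 11·(11−1) = 110 = 2 · 5 · 11.
Divisors of 110: 1, 2, 5, 10, 11, 22, 55, 110.
Check 45^d mod 121 for each divisor in increasing order:
45^1 ≡ 45 (mod 121)
45^2 ≡ 89 (mod 121)
45^5 ≡ 100 (mod 121)
45^10 ≡ 78 (mod 121)
45^11 ≡ 1 (mod 121) ✓
So ord_121(45) = 11.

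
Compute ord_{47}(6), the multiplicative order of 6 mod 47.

23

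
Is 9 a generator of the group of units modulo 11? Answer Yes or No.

No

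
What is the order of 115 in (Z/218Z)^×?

108

Since 115 ∈ (Z/218Z)^×, its order divides φ(218) = φ(2)·φ(109) = 1·108 = 108 = 2^2 · 3^3.
Divisors of 108: 1, 2, 3, 4, 6, 9, 12, 18, 27, 36, 54, 108.
Test each divisor d:
115^1 ≡ 115 (mod 218)
115^2 ≡ 145 (mod 218)
115^3 ≡ 107 (mod 218)
115^4 ≡ 97 (mod 218)
115^6 ≡ 113 (mod 218)
115^9 ≡ 101 (mod 218)
115^12 ≡ 125 (mod 218)
115^18 ≡ 173 (mod 218)
115^27 ≡ 33 (mod 218)
115^36 ≡ 63 (mod 218)
115^54 ≡ 217 (mod 218)
115^108 ≡ 1 (mod 218) ✓
Hence ord(115) = 108.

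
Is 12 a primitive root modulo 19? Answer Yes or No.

No

φ(19) = 19 − 1 = 18 = 2 · 3^2.
Test 12^(18/q) mod 19 for each prime factor q of 18:
12^9 ≡ 18 (mod 19)  [q = 2: ≢ 1 ✓]
12^6 ≡ 1 (mod 19)  [q = 3: ≡ 1 ✗]
The check at q = 3 fails, so 12 generates a proper subgroup.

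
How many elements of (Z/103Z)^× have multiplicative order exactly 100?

0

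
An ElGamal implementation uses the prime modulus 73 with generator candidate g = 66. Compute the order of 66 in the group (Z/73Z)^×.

ord(66) | φ(73) = 73 − 1 = 72 = 2^3 · 3^2.
Divisors of 72: 1, 2, 3, 4, 6, 8, 9, 12, 18, 24, 36, 72.
Evaluate successive powers at the divisors of 72:
66^1 ≡ 66
66^2 ≡ 49
66^3 ≡ 22
66^4 ≡ 65
66^6 ≡ 46
66^8 ≡ 64
66^9 ≡ 63
66^12 ≡ 72
66^18 ≡ 27
66^24 ≡ 1
Therefore the multiplicative order of 66 modulo 73 is 24.

24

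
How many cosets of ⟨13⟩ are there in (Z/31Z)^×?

By Lagrange's theorem, ord_31(13) divides φ(31) = 31 − 1 = 30 = 2 · 3 · 5.
Divisors of 30: 1, 2, 3, 5, 6, 10, 15, 30.
Evaluate successive powers at the divisors of 30:
13^1 ≡ 13 (mod 31)
13^2 ≡ 14 (mod 31)
13^3 ≡ 27 (mod 31)
13^5 ≡ 6 (mod 31)
13^6 ≡ 16 (mod 31)
13^10 ≡ 5 (mod 31)
13^15 ≡ 30 (mod 31)
13^30 ≡ 1 (mod 31) ✓
Thus |⟨13⟩| = ord(13) = 30.
Index = |(Z/31Z)^×| / |⟨13⟩| = 30 / 30 = 1.

1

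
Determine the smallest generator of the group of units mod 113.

3

φ(113) = 113 − 1 = 112 = 2^4 · 7.
Test candidates g = 2, 3, … against the prime factors q ∈ {2, 7} of φ(113): g is a generator iff g^(112/q) ≢ 1 for every such q.
g = 2: 2^56 ≡ 1 — hits 1, so not a primitive root.
g = 3: 3^56 ≡ 112; 3^16 ≡ 49 — none is 1, so 3 is a primitive root.
Hence the least primitive root of 113 is 3.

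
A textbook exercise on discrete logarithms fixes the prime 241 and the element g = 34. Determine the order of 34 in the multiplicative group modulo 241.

Since 34 ∈ (Z/241Z)^×, its order divides φ(241) = 241 − 1 = 240 = 2^4 · 3 · 5.
Divisors of 240: 1, 2, 3, 4, 5, 6, 8, 10, 12, 15, 16, 20, 24, 30, 40, 48, 60, 80, 120, 240.
Compute 34^d (mod 241) for the divisors d until we hit 1:
34^1 ≡ 34 (mod 241)
34^2 ≡ 192 (mod 241)
34^3 ≡ 21 (mod 241)
34^4 ≡ 232 (mod 241)
34^5 ≡ 176 (mod 241)
34^6 ≡ 200 (mod 241)
34^8 ≡ 81 (mod 241)
34^10 ≡ 128 (mod 241)
34^12 ≡ 235 (mod 241)
34^15 ≡ 115 (mod 241)
34^16 ≡ 54 (mod 241)
34^20 ≡ 237 (mod 241)
34^24 ≡ 36 (mod 241)
34^30 ≡ 211 (mod 241)
34^40 ≡ 16 (mod 241)
34^48 ≡ 91 (mod 241)
34^60 ≡ 177 (mod 241)
34^80 ≡ 15 (mod 241)
34^120 ≡ 240 (mod 241)
34^240 ≡ 1 (mod 241) ✓
So ord_241(34) = 240.

240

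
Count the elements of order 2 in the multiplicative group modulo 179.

φ(179) = 179 − 1 = 178 = 2 · 89.
(Z/179Z)^× is cyclic (|G| = 178); a cyclic group of order m has exactly φ(d) elements of each order d | m, and none otherwise.
2 | 178, and φ(2) = 2 − 1 = 1.

1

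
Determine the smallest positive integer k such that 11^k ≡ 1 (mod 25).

The order of 11 must divide φ(25) = φ(5^2) = 5·(5−1) = 20 = 2^2 · 5.
Divisors of 20: 1, 2, 4, 5, 10, 20.
Compute 11^d (mod 25) for the divisors d until we hit 1:
11^1 ≡ 11 (mod 25)
11^2 ≡ 21 (mod 25)
11^4 ≡ 16 (mod 25)
11^5 ≡ 1 (mod 25) ✓
Hence ord(11) = 5.

5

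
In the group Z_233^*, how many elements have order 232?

112

φ(233) = 233 − 1 = 232 = 2^3 · 29.
(Z/233Z)^× is cyclic (|G| = 232); a cyclic group of order m has exactly φ(d) elements of each order d | m, and none otherwise.
232 = 2^3 · 29 divides 232, and φ(232) = 112.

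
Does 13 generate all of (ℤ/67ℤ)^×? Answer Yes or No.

Yes

φ(67) = 67 − 1 = 66 = 2 · 3 · 11.
An element g generates (Z/67Z)^× iff g^(66/q) ≢ 1 (mod 67) for each prime q ∈ {2, 3, 11}.
13^33 ≡ 66 (mod 67)  [q = 2: ≢ 1 ✓]
13^22 ≡ 37 (mod 67)  [q = 3: ≢ 1 ✓]
13^6 ≡ 62 (mod 67)  [q = 11: ≢ 1 ✓]
Every test exponent gives a nontrivial residue, hence 13 generates the full group.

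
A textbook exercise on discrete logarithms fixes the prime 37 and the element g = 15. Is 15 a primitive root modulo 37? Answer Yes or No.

φ(37) = 37 − 1 = 36 = 2^2 · 3^2.
15 is a primitive root mod 37 iff 15^(φ(37)/q) ≢ 1 for every prime q | φ(37), i.e. q ∈ {2, 3}.
15^18 ≡ 36 (mod 37)  [q = 2: ≢ 1 ✓]
15^12 ≡ 26 (mod 37)  [q = 3: ≢ 1 ✓]
None equal 1, so ord_37(15) = 36: 15 is a primitive root.

Yes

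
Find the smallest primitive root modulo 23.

φ(23) = 23 − 1 = 22 = 2 · 11.
Test candidates g = 2, 3, … against the prime factors q ∈ {2, 11} of φ(23): g is a generator iff g^(22/q) ≢ 1 for every such q.
g = 2: 2^11 ≡ 1 — hits 1, so not a primitive root.
g = 3: 3^11 ≡ 1 — hits 1, so not a primitive root.
g = 4: 4^11 ≡ 1 — hits 1, so not a primitive root.
g = 5: 5^11 ≡ 22; 5^2 ≡ 2 — none is 1, so 5 is a primitive root.
Hence the least primitive root of 23 is 5.

5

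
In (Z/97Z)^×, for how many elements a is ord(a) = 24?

8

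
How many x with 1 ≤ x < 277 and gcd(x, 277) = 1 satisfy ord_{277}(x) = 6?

2

φ(277) = 277 − 1 = 276 = 2^2 · 3 · 23.
In a cyclic group of order 276, there are φ(d) elements of order d for each divisor d of 276, and zero for non-divisors.
6 = 2 · 3 divides 276, and φ(6) = 2.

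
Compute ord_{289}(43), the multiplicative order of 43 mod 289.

Since 43 ∈ (Z/289Z)^×, its order divides φ(289) = φ(17^2) = 17·(17−1) = 272 = 2^4 · 17.
Divisors of 272: 1, 2, 4, 8, 16, 17, 34, 68, 136, 272.
Evaluate successive powers at the divisors of 272:
43^1 ≡ 43
43^2 ≡ 115
43^4 ≡ 220
43^8 ≡ 137
43^16 ≡ 273
43^17 ≡ 179
43^34 ≡ 251
43^68 ≡ 288
43^136 ≡ 1
Hence ord(43) = 136.

136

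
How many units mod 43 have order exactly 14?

φ(43) = 43 − 1 = 42 = 2 · 3 · 7.
In a cyclic group of order 42, there are φ(d) elements of order d for each divisor d of 42, and zero for non-divisors.
14 = 2 · 7 divides 42, and φ(14) = 6.

6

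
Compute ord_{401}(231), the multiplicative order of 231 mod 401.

400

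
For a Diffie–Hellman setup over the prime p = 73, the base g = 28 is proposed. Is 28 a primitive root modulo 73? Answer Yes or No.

Yes

φ(73) = 73 − 1 = 72 = 2^3 · 3^2.
Test 28^(72/q) mod 73 for each prime factor q of 72:
28^36 ≡ 72 (mod 73)  [q = 2: ≢ 1 ✓]
28^24 ≡ 8 (mod 73)  [q = 3: ≢ 1 ✓]
Every test exponent gives a nontrivial residue, hence 28 generates the full group.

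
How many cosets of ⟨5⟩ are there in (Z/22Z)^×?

ord(5) | φ(22) = φ(2)·φ(11) = 1·10 = 10 = 2 · 5.
Divisors of 10: 1, 2, 5, 10.
Compute 5^d (mod 22) for the divisors d until we hit 1:
5^1 ≡ 5
5^2 ≡ 3
5^5 ≡ 1
So ord_22(5) = 5, hence |⟨5⟩| = 5.
Index = |(Z/22Z)^×| / |⟨5⟩| = 10 / 5 = 2.

2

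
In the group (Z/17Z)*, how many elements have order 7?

0

φ(17) = 17 − 1 = 16 = 2^4.
(Z/17Z)^× is cyclic (|G| = 16); a cyclic group of order m has exactly φ(d) elements of each order d | m, and none otherwise.
Here 16 is not a multiple of 7, so there are no elements of order 7.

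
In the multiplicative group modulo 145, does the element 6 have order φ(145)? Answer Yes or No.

145 = 5 · 29 is a product of two distinct odd primes, so (Z/145Z)^× ≅ (Z/5Z)^× × (Z/29Z)^× is not cyclic.
No primitive root modulo 145 exists; in particular 6 is not one.

No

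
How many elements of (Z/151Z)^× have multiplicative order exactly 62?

0

φ(151) = 151 − 1 = 150 = 2 · 3 · 5^2.
(Z/151Z)^× is cyclic (|G| = 150); a cyclic group of order m has exactly φ(d) elements of each order d | m, and none otherwise.
62 does not divide 150, so no element of (Z/151Z)^× has order 62.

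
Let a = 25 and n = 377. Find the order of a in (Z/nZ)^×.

14

Since 25 ∈ (Z/377Z)^×, its order divides φ(377) = φ(13·29) = (13−1)·(29−1) = 12·28 = 336 = 2^4 · 3 · 7.
Divisors of 336: 1, 2, 3, 4, 6, 7, 8, 12, 14, 16, 21, 24, 28, 42, 48, 56, 84, 112, 168, 336.
Check 25^d mod 377 for each divisor in increasing order:
25^1 ≡ 25 (mod 377)
25^2 ≡ 248 (mod 377)
25^3 ≡ 168 (mod 377)
25^4 ≡ 53 (mod 377)
25^6 ≡ 326 (mod 377)
25^7 ≡ 233 (mod 377)
25^8 ≡ 170 (mod 377)
25^12 ≡ 339 (mod 377)
25^14 ≡ 1 (mod 377) ✓
The smallest such exponent is 14, so the order of 25 is 14.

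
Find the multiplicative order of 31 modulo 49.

6

By Lagrange's theorem, ord_49(31) divides φ(49) = φ(7^2) = 7·(7−1) = 42 = 2 · 3 · 7.
Divisors of 42: 1, 2, 3, 6, 7, 14, 21, 42.
Test each divisor d:
31^1 ≡ 31 (mod 49)
31^2 ≡ 30 (mod 49)
31^3 ≡ 48 (mod 49)
31^6 ≡ 1 (mod 49) ✓
Therefore the multiplicative order of 31 modulo 49 is 6.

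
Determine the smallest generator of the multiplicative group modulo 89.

3

φ(89) = 89 − 1 = 88 = 2^3 · 11.
Test candidates g = 2, 3, … against the prime factors q ∈ {2, 11} of φ(89): g is a generator iff g^(88/q) ≢ 1 for every such q.
g = 2: 2^44 ≡ 1 — hits 1, so not a primitive root.
g = 3: 3^44 ≡ 88; 3^8 ≡ 64 — none is 1, so 3 is a primitive root.
So 3 is the smallest generator of (Z/89Z)^×.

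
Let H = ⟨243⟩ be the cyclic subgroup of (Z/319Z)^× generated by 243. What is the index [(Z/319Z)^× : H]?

Since 243 ∈ (Z/319Z)^×, its order divides φ(319) = φ(11·29) = (11−1)·(29−1) = 10·28 = 280 = 2^3 · 5 · 7.
Divisors of 280: 1, 2, 4, 5, 7, 8, 10, 14, 20, 28, 35, 40, 56, 70, 140, 280.
Evaluate successive powers at the divisors of 280:
243^1 ≡ 243 (mod 319)
243^2 ≡ 34 (mod 319)
243^4 ≡ 199 (mod 319)
243^5 ≡ 188 (mod 319)
243^7 ≡ 12 (mod 319)
243^8 ≡ 45 (mod 319)
243^10 ≡ 254 (mod 319)
243^14 ≡ 144 (mod 319)
243^20 ≡ 78 (mod 319)
243^28 ≡ 1 (mod 319) ✓
Thus |⟨243⟩| = ord(243) = 28.
[(Z/319Z)^× : ⟨243⟩] = 280/28 = 10.

10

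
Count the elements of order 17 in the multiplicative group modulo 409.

φ(409) = 409 − 1 = 408 = 2^3 · 3 · 17.
Since (Z/409Z)^× is cyclic of order 408, the number of elements of order d is φ(d) when d | 408 and 0 otherwise.
17 | 408, and φ(17) = 17 − 1 = 16.

16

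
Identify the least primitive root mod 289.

3

φ(289) = φ(17^2) = 17·(17−1) = 272 = 2^4 · 17.
Test candidates g = 2, 3, … against the prime factors q ∈ {2, 17} of φ(289): g is a generator iff g^(272/q) ≢ 1 for every such q.
g = 2: 2^136 ≡ 1 — hits 1, so not a primitive root.
g = 3: 3^136 ≡ 288; 3^16 ≡ 171 — none is 1, so 3 is a primitive root.
So 3 is the smallest generator of (Z/289Z)^×.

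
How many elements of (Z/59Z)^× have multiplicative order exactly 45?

φ(59) = 59 − 1 = 58 = 2 · 29.
(Z/59Z)^× is cyclic (|G| = 58); a cyclic group of order m has exactly φ(d) elements of each order d | m, and none otherwise.
45 does not divide 58, so no element of (Z/59Z)^× has order 45.

0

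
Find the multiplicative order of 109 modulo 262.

65

The order of 109 must divide φ(262) = φ(2)·φ(131) = 1·130 = 130 = 2 · 5 · 13.
Divisors of 130: 1, 2, 5, 10, 13, 26, 65, 130.
Compute 109^d (mod 262) for the divisors d until we hit 1:
109^1 ≡ 109 (mod 262)
109^2 ≡ 91 (mod 262)
109^5 ≡ 39 (mod 262)
109^10 ≡ 211 (mod 262)
109^13 ≡ 53 (mod 262)
109^26 ≡ 189 (mod 262)
109^65 ≡ 1 (mod 262) ✓
The smallest such exponent is 65, so the order of 109 is 65.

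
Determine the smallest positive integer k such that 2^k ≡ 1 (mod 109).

36

ord(2) | φ(109) = 109 − 1 = 108 = 2^2 · 3^3.
Divisors of 108: 1, 2, 3, 4, 6, 9, 12, 18, 27, 36, 54, 108.
Compute 2^d (mod 109) for the divisors d until we hit 1:
2^1 ≡ 2 (mod 109)
2^2 ≡ 4 (mod 109)
2^3 ≡ 8 (mod 109)
2^4 ≡ 16 (mod 109)
2^6 ≡ 64 (mod 109)
2^9 ≡ 76 (mod 109)
2^12 ≡ 63 (mod 109)
2^18 ≡ 108 (mod 109)
2^27 ≡ 33 (mod 109)
2^36 ≡ 1 (mod 109) ✓
So ord_109(2) = 36.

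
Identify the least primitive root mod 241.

φ(241) = 241 − 1 = 240 = 2^4 · 3 · 5.
Test candidates g = 2, 3, … against the prime factors q ∈ {2, 3, 5} of φ(241): g is a generator iff g^(240/q) ≢ 1 for every such q.
g = 2: 2^120 ≡ 1 — hits 1, so not a primitive root.
g = 3: 3^120 ≡ 1 — hits 1, so not a primitive root.
g = 4: 4^120 ≡ 1 — hits 1, so not a primitive root.
g = 5: 5^120 ≡ 1 — hits 1, so not a primitive root.
g = 6: 6^120 ≡ 1 — hits 1, so not a primitive root.
g = 7: 7^120 ≡ 240; 7^80 ≡ 15; 7^48 ≡ 91 — none is 1, so 7 is a primitive root.
The smallest primitive root modulo 241 is 7.

7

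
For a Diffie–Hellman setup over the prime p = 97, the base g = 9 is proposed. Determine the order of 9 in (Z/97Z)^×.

24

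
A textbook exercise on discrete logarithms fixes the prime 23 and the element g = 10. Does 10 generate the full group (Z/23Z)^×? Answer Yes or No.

φ(23) = 23 − 1 = 22 = 2 · 11.
It suffices to check that the order of 10 is not a proper divisor of 22: compute 10^(22/q) for q ∈ {2, 11}.
10^11 ≡ 22 (mod 23)  [q = 2: ≢ 1 ✓]
10^2 ≡ 8 (mod 23)  [q = 11: ≢ 1 ✓]
None equal 1, so ord_23(10) = 22: 10 is a primitive root.

Yes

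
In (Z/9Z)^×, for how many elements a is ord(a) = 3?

φ(9) = φ(3^2) = 3·(3−1) = 6 = 2 · 3.
(Z/9Z)^× is cyclic (|G| = 6); a cyclic group of order m has exactly φ(d) elements of each order d | m, and none otherwise.
3 | 6, and φ(3) = 3 − 1 = 2.

2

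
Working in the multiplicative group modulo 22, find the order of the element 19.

ord(19) | φ(22) = φ(2)·φ(11) = 1·10 = 10 = 2 · 5.
Divisors of 10: 1, 2, 5, 10.
Test each divisor d:
19^1 ≡ 19
19^2 ≡ 9
19^5 ≡ 21
19^10 ≡ 1
Therefore the multiplicative order of 19 modulo 22 is 10.

10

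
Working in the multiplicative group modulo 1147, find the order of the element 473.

60

ord(473) | φ(1147) = φ(31·37) = (31−1)·(37−1) = 30·36 = 1080 = 2^3 · 3^3 · 5.
Divisors of 1080: 1, 2, 3, 4, 5, 6, 8, 9, 10, 12, 15, 18, 20, 24, 27, 30, 36, 40, 45, 54, 60, 72, 90, 108, 120, 135, 180, 216, 270, 360, 540, 1080.
Compute 473^d (mod 1147) for the divisors d until we hit 1:
473^1 ≡ 473 (mod 1147)
473^2 ≡ 64 (mod 1147)
473^3 ≡ 450 (mod 1147)
473^4 ≡ 655 (mod 1147)
473^5 ≡ 125 (mod 1147)
473^6 ≡ 628 (mod 1147)
473^8 ≡ 47 (mod 1147)
473^9 ≡ 438 (mod 1147)
473^10 ≡ 714 (mod 1147)
473^12 ≡ 963 (mod 1147)
473^15 ≡ 931 (mod 1147)
473^18 ≡ 295 (mod 1147)
473^20 ≡ 528 (mod 1147)
473^24 ≡ 593 (mod 1147)
473^27 ≡ 746 (mod 1147)
473^30 ≡ 776 (mod 1147)
473^36 ≡ 1000 (mod 1147)
473^40 ≡ 63 (mod 1147)
473^45 ≡ 993 (mod 1147)
473^54 ≡ 221 (mod 1147)
473^60 ≡ 1 (mod 1147) ✓
The smallest such exponent is 60, so the order of 473 is 60.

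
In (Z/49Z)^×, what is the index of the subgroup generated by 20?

3

Since 20 ∈ (Z/49Z)^×, its order divides φ(49) = φ(7^2) = 7·(7−1) = 42 = 2 · 3 · 7.
Divisors of 42: 1, 2, 3, 6, 7, 14, 21, 42.
Compute 20^d (mod 49) for the divisors d until we hit 1:
20^1 ≡ 20
20^2 ≡ 8
20^3 ≡ 13
20^6 ≡ 22
20^7 ≡ 48
20^14 ≡ 1
Thus |⟨20⟩| = ord(20) = 14.
Index = |(Z/49Z)^×| / |⟨20⟩| = 42 / 14 = 3.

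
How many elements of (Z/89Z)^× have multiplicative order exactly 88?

φ(89) = 89 − 1 = 88 = 2^3 · 11.
(Z/89Z)^× is cyclic (|G| = 88); a cyclic group of order m has exactly φ(d) elements of each order d | m, and none otherwise.
88 = 2^3 · 11 divides 88, and φ(88) = 40.

40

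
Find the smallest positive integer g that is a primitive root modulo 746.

5

φ(746) = φ(2)·φ(373) = 1·372 = 372 = 2^2 · 3 · 31.
g is a primitive root iff g^(372/q) ≢ 1 (mod 746) for each prime q ∈ {2, 3, 31}.
g = 2: gcd(2, 746) = 2 > 1, not a unit — skip.
g = 3: 3^186 ≡ 1 — hits 1, so not a primitive root.
g = 4: gcd(4, 746) = 2 > 1, not a unit — skip.
g = 5: 5^186 ≡ 745; 5^124 ≡ 657; 5^12 ≡ 189 — none is 1, so 5 is a primitive root.
The smallest primitive root modulo 746 is 5.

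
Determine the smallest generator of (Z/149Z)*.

2

φ(149) = 149 − 1 = 148 = 2^2 · 37.
Test candidates g = 2, 3, … against the prime factors q ∈ {2, 37} of φ(149): g is a generator iff g^(148/q) ≢ 1 for every such q.
g = 2: 2^74 ≡ 148; 2^4 ≡ 16 — none is 1, so 2 is a primitive root.
Hence the least primitive root of 149 is 2.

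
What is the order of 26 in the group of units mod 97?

Since 26 ∈ (Z/97Z)^×, its order divides φ(97) = 97 − 1 = 96 = 2^5 · 3.
Divisors of 96: 1, 2, 3, 4, 6, 8, 12, 16, 24, 32, 48, 96.
Test each divisor d:
26^1 ≡ 26 (mod 97)
26^2 ≡ 94 (mod 97)
26^3 ≡ 19 (mod 97)
26^4 ≡ 9 (mod 97)
26^6 ≡ 70 (mod 97)
26^8 ≡ 81 (mod 97)
26^12 ≡ 50 (mod 97)
26^16 ≡ 62 (mod 97)
26^24 ≡ 75 (mod 97)
26^32 ≡ 61 (mod 97)
26^48 ≡ 96 (mod 97)
26^96 ≡ 1 (mod 97) ✓
So ord_97(26) = 96.

96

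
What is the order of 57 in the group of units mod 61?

15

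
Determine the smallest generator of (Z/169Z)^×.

2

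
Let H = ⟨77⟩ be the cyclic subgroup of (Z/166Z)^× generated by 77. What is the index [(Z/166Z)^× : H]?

By Lagrange's theorem, ord_166(77) divides φ(166) = φ(2)·φ(83) = 1·82 = 82 = 2 · 41.
Divisors of 82: 1, 2, 41, 82.
Compute 77^d (mod 166) for the divisors d until we hit 1:
77^1 ≡ 77
77^2 ≡ 119
77^41 ≡ 1
So ord_166(77) = 41, hence |⟨77⟩| = 41.
Index = |(Z/166Z)^×| / |⟨77⟩| = 82 / 41 = 2.

2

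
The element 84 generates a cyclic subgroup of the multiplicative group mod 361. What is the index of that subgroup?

3

Since 84 ∈ (Z/361Z)^×, its order divides φ(361) = φ(19^2) = 19·(19−1) = 342 = 2 · 3^2 · 19.
Divisors of 342: 1, 2, 3, 6, 9, 18, 19, 38, 57, 114, 171, 342.
Evaluate successive powers at the divisors of 342:
84^1 ≡ 84 (mod 361)
84^2 ≡ 197 (mod 361)
84^3 ≡ 303 (mod 361)
84^6 ≡ 115 (mod 361)
84^9 ≡ 189 (mod 361)
84^18 ≡ 343 (mod 361)
84^19 ≡ 293 (mod 361)
84^38 ≡ 292 (mod 361)
84^57 ≡ 360 (mod 361)
84^114 ≡ 1 (mod 361) ✓
So ord_361(84) = 114, hence |⟨84⟩| = 114.
The index is φ(361) / ord(84) = 342 / 114 = 3.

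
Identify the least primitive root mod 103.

φ(103) = 103 − 1 = 102 = 2 · 3 · 17.
g is a primitive root iff g^(102/q) ≢ 1 (mod 103) for each prime q ∈ {2, 3, 17}.
g = 2: 2^51 ≡ 1 — hits 1, so not a primitive root.
g = 3: 3^51 ≡ 102; 3^34 ≡ 1 — hits 1, so not a primitive root.
g = 4: 4^51 ≡ 1 — hits 1, so not a primitive root.
g = 5: 5^51 ≡ 102; 5^34 ≡ 56; 5^6 ≡ 72 — none is 1, so 5 is a primitive root.
Hence the least primitive root of 103 is 5.

5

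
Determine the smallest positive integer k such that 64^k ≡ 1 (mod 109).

ord(64) | φ(109) = 109 − 1 = 108 = 2^2 · 3^3.
Divisors of 108: 1, 2, 3, 4, 6, 9, 12, 18, 27, 36, 54, 108.
Check 64^d mod 109 for each divisor in increasing order:
64^1 ≡ 64
64^2 ≡ 63
64^3 ≡ 108
64^4 ≡ 45
64^6 ≡ 1
So ord_109(64) = 6.

6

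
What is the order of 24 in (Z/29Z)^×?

By Lagrange's theorem, ord_29(24) divides φ(29) = 29 − 1 = 28 = 2^2 · 7.
Divisors of 28: 1, 2, 4, 7, 14, 28.
Compute 24^d (mod 29) for the divisors d until we hit 1:
24^1 ≡ 24 (mod 29)
24^2 ≡ 25 (mod 29)
24^4 ≡ 16 (mod 29)
24^7 ≡ 1 (mod 29) ✓
Therefore the multiplicative order of 24 modulo 29 is 7.

7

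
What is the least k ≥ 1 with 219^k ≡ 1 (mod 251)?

5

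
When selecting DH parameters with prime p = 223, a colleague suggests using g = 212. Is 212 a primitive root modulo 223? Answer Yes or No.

No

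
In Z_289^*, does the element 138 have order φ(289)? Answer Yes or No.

φ(289) = φ(17^2) = 17·(17−1) = 272 = 2^4 · 17.
It suffices to check that the order of 138 is not a proper divisor of 272: compute 138^(272/q) for q ∈ {2, 17}.
138^136 ≡ 1 (mod 289)  [q = 2: ≡ 1 ✗]
138^16 ≡ 154 (mod 289)  [q = 17: ≢ 1 ✓]
Since 138^136 ≡ 1, the order of 138 divides 136 < 272, so 138 is not a primitive root.

No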